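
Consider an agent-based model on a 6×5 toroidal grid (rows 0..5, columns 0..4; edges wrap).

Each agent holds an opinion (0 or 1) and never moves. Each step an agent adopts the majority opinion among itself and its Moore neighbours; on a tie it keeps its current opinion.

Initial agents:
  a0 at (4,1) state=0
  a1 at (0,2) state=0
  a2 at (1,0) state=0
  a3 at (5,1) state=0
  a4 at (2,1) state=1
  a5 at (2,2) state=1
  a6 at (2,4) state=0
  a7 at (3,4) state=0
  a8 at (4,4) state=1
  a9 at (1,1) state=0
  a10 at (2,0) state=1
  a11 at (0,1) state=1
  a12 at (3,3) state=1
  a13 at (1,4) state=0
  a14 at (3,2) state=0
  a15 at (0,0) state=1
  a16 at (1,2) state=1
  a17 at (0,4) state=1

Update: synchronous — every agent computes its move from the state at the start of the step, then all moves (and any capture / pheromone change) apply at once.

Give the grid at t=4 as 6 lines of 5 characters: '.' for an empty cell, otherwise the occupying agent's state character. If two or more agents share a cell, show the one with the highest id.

000.0
011.0
111.0
..111
.0..1
.0...

t=1: a0@(4,1):0 a1@(0,2):0 a2@(1,0):1 a3@(5,1):0 a4@(2,1):1 a5@(2,2):1 a6@(2,4):0 a7@(3,4):1 a8@(4,4):1 a9@(1,1):1 a10@(2,0):0 a11@(0,1):0 a12@(3,3):1 a13@(1,4):0 a14@(3,2):1 a15@(0,0):0 a16@(1,2):1 a17@(0,4):1
t=2: a0@(4,1):0 a1@(0,2):0 a2@(1,0):0 a3@(5,1):0 a4@(2,1):1 a5@(2,2):1 a6@(2,4):0 a7@(3,4):1 a8@(4,4):1 a9@(1,1):1 a10@(2,0):1 a11@(0,1):0 a12@(3,3):1 a13@(1,4):0 a14@(3,2):1 a15@(0,0):0 a16@(1,2):1 a17@(0,4):1
t=3: a0@(4,1):0 a1@(0,2):0 a2@(1,0):0 a3@(5,1):0 a4@(2,1):1 a5@(2,2):1 a6@(2,4):0 a7@(3,4):1 a8@(4,4):1 a9@(1,1):1 a10@(2,0):1 a11@(0,1):0 a12@(3,3):1 a13@(1,4):0 a14@(3,2):1 a15@(0,0):0 a16@(1,2):1 a17@(0,4):0
t=4: (unchanged — steady state)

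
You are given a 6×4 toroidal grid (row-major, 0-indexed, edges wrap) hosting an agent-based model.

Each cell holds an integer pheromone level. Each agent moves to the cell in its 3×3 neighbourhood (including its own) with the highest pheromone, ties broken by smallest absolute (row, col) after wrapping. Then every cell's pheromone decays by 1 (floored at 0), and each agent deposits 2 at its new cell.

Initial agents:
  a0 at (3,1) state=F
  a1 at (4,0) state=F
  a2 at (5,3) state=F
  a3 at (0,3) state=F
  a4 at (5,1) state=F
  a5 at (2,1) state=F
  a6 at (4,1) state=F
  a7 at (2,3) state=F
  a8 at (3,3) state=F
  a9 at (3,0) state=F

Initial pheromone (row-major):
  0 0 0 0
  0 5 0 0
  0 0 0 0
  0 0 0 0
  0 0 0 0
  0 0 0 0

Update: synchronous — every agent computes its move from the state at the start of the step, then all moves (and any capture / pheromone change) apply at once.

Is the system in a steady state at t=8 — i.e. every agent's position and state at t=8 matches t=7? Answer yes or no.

yes

t=1: a0@(2,0) a1@(3,0) a2@(0,0) a3@(0,0) a4@(0,0) a5@(1,1) a6@(3,0) a7@(1,0) a8@(2,0) a9@(2,0) | pheromone: 6 0 0 0 / 2 6 0 0 / 6 0 0 0 / 4 0 0 0 / 0 0 0 0 / 0 0 0 0
t=2: a0@(1,1) a1@(2,0) a2@(0,0) a3@(0,0) a4@(0,0) a5@(0,0) a6@(2,0) a7@(0,0) a8@(1,1) a9@(1,1) | pheromone: 15 0 0 0 / 1 11 0 0 / 9 0 0 0 / 3 0 0 0 / 0 0 0 0 / 0 0 0 0
t=3: a0@(0,0) a1@(1,1) a2@(0,0) a3@(0,0) a4@(0,0) a5@(0,0) a6@(1,1) a7@(0,0) a8@(0,0) a9@(0,0) | pheromone: 30 0 0 0 / 0 14 0 0 / 8 0 0 0 / 2 0 0 0 / 0 0 0 0 / 0 0 0 0
t=4: a0@(0,0) a1@(0,0) a2@(0,0) a3@(0,0) a4@(0,0) a5@(0,0) a6@(0,0) a7@(0,0) a8@(0,0) a9@(0,0) | pheromone: 49 0 0 0 / 0 13 0 0 / 7 0 0 0 / 1 0 0 0 / 0 0 0 0 / 0 0 0 0
t=5: a0@(0,0) a1@(0,0) a2@(0,0) a3@(0,0) a4@(0,0) a5@(0,0) a6@(0,0) a7@(0,0) a8@(0,0) a9@(0,0) | pheromone: 68 0 0 0 / 0 12 0 0 / 6 0 0 0 / 0 0 0 0 / 0 0 0 0 / 0 0 0 0
t=6: a0@(0,0) a1@(0,0) a2@(0,0) a3@(0,0) a4@(0,0) a5@(0,0) a6@(0,0) a7@(0,0) a8@(0,0) a9@(0,0) | pheromone: 87 0 0 0 / 0 11 0 0 / 5 0 0 0 / 0 0 0 0 / 0 0 0 0 / 0 0 0 0
t=7: a0@(0,0) a1@(0,0) a2@(0,0) a3@(0,0) a4@(0,0) a5@(0,0) a6@(0,0) a7@(0,0) a8@(0,0) a9@(0,0) | pheromone: 106 0 0 0 / 0 10 0 0 / 4 0 0 0 / 0 0 0 0 / 0 0 0 0 / 0 0 0 0
t=8: a0@(0,0) a1@(0,0) a2@(0,0) a3@(0,0) a4@(0,0) a5@(0,0) a6@(0,0) a7@(0,0) a8@(0,0) a9@(0,0) | pheromone: 125 0 0 0 / 0 9 0 0 / 3 0 0 0 / 0 0 0 0 / 0 0 0 0 / 0 0 0 0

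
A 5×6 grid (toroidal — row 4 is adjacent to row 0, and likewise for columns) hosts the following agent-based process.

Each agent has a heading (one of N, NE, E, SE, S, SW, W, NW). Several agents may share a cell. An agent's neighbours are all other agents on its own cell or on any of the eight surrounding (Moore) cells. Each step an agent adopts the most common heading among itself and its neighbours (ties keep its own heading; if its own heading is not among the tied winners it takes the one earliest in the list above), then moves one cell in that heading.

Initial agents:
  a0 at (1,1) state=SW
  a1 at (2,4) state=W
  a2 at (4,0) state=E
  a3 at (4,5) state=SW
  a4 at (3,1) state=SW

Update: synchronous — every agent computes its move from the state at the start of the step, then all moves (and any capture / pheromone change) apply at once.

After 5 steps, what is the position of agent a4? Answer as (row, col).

t=1: a0@(2,0):SW a1@(2,3):W a2@(0,5):SW a3@(0,4):SW a4@(4,0):SW
t=2: a0@(3,5):SW a1@(2,2):W a2@(1,4):SW a3@(1,3):SW a4@(0,5):SW
t=3: a0@(4,4):SW a1@(2,1):W a2@(2,3):SW a3@(2,2):SW a4@(1,4):SW
t=4: a0@(0,3):SW a1@(2,0):W a2@(3,2):SW a3@(3,1):SW a4@(2,3):SW
t=5: a0@(1,2):SW a1@(2,5):W a2@(4,1):SW a3@(4,0):SW a4@(3,2):SW

(3, 2)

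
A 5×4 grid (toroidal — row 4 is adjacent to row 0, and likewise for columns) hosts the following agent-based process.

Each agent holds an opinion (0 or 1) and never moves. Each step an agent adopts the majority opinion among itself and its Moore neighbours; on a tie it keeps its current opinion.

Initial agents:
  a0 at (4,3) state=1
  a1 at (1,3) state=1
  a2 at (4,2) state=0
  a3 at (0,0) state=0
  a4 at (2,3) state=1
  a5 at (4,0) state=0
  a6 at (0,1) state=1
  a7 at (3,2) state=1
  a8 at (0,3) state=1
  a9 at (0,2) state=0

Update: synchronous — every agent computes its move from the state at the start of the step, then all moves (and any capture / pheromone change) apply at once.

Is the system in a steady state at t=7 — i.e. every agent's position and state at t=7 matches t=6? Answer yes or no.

t=1: a0@(4,3):0 a1@(1,3):1 a2@(4,2):1 a3@(0,0):1 a4@(2,3):1 a5@(4,0):1 a6@(0,1):0 a7@(3,2):1 a8@(0,3):0 a9@(0,2):1
t=2: a0@(4,3):1 a1@(1,3):1 a2@(4,2):1 a3@(0,0):1 a4@(2,3):1 a5@(4,0):0 a6@(0,1):1 a7@(3,2):1 a8@(0,3):1 a9@(0,2):1
t=3: a0@(4,3):1 a1@(1,3):1 a2@(4,2):1 a3@(0,0):1 a4@(2,3):1 a5@(4,0):1 a6@(0,1):1 a7@(3,2):1 a8@(0,3):1 a9@(0,2):1
t=4: (unchanged — steady state)

yes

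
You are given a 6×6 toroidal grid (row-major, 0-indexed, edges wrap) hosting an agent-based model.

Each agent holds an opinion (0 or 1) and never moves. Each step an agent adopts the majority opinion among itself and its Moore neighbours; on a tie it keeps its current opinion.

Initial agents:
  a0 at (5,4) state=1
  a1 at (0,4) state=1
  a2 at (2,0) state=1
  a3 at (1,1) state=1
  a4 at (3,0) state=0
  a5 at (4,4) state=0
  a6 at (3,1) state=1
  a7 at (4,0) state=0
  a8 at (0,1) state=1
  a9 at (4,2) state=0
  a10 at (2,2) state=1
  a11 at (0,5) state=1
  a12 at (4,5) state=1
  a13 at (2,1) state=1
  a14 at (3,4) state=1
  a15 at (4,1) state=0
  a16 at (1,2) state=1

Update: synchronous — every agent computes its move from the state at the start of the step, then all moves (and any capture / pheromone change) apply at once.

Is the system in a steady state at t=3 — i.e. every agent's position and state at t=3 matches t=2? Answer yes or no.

t=1: a0@(5,4):1 a1@(0,4):1 a2@(2,0):1 a3@(1,1):1 a4@(3,0):1 a5@(4,4):1 a6@(3,1):1 a7@(4,0):0 a8@(0,1):1 a9@(4,2):0 a10@(2,2):1 a11@(0,5):1 a12@(4,5):1 a13@(2,1):1 a14@(3,4):1 a15@(4,1):0 a16@(1,2):1
t=2: a0@(5,4):1 a1@(0,4):1 a2@(2,0):1 a3@(1,1):1 a4@(3,0):1 a5@(4,4):1 a6@(3,1):1 a7@(4,0):1 a8@(0,1):1 a9@(4,2):0 a10@(2,2):1 a11@(0,5):1 a12@(4,5):1 a13@(2,1):1 a14@(3,4):1 a15@(4,1):0 a16@(1,2):1
t=3: a0@(5,4):1 a1@(0,4):1 a2@(2,0):1 a3@(1,1):1 a4@(3,0):1 a5@(4,4):1 a6@(3,1):1 a7@(4,0):1 a8@(0,1):1 a9@(4,2):0 a10@(2,2):1 a11@(0,5):1 a12@(4,5):1 a13@(2,1):1 a14@(3,4):1 a15@(4,1):1 a16@(1,2):1

no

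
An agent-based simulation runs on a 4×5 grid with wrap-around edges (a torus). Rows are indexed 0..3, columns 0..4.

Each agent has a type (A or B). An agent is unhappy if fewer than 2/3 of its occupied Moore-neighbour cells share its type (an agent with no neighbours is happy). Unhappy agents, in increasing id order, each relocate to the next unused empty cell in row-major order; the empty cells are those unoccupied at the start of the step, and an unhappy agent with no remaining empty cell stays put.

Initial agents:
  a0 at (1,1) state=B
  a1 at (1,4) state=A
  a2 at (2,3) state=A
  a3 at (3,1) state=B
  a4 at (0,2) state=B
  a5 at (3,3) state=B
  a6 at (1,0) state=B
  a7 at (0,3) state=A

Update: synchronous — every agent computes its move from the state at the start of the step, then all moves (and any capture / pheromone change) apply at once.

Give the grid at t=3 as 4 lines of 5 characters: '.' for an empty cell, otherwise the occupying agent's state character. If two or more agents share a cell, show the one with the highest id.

BAB.A
.BA..
B....
.B...

t=1: a0@(1,1):B a1@(1,4):A a2@(0,0):A a3@(3,1):B a4@(0,2):B a5@(0,1):B a6@(0,4):B a7@(1,2):A
t=2: a0@(0,3):B a1@(1,0):A a2@(1,3):A a3@(3,1):B a4@(0,2):B a5@(2,0):B a6@(2,1):B a7@(2,2):A
t=3: a0@(0,0):B a1@(0,1):A a2@(0,4):A a3@(3,1):B a4@(0,2):B a5@(2,0):B a6@(1,1):B a7@(1,2):A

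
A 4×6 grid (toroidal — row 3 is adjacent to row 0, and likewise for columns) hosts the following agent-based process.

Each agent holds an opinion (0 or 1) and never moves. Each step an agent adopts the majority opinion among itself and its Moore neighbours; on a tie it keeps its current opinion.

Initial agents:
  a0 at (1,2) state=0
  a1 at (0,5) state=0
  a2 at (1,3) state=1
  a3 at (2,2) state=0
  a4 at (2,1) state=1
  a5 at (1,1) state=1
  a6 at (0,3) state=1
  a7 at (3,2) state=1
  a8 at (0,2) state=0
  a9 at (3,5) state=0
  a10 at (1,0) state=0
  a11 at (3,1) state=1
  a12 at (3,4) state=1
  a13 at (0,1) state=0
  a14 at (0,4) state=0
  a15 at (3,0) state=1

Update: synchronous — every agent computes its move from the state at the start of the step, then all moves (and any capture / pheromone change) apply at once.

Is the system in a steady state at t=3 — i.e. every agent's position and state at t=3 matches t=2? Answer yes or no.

no

t=1: a0@(1,2):0 a1@(0,5):0 a2@(1,3):0 a3@(2,2):1 a4@(2,1):1 a5@(1,1):0 a6@(0,3):1 a7@(3,2):1 a8@(0,2):1 a9@(3,5):0 a10@(1,0):0 a11@(3,1):1 a12@(3,4):0 a13@(0,1):0 a14@(0,4):0 a15@(3,0):1
t=2: a0@(1,2):0 a1@(0,5):0 a2@(1,3):0 a3@(2,2):1 a4@(2,1):1 a5@(1,1):0 a6@(0,3):0 a7@(3,2):1 a8@(0,2):1 a9@(3,5):0 a10@(1,0):0 a11@(3,1):1 a12@(3,4):0 a13@(0,1):0 a14@(0,4):0 a15@(3,0):1
t=3: a0@(1,2):0 a1@(0,5):0 a2@(1,3):0 a3@(2,2):1 a4@(2,1):1 a5@(1,1):0 a6@(0,3):0 a7@(3,2):1 a8@(0,2):0 a9@(3,5):0 a10@(1,0):0 a11@(3,1):1 a12@(3,4):0 a13@(0,1):0 a14@(0,4):0 a15@(3,0):1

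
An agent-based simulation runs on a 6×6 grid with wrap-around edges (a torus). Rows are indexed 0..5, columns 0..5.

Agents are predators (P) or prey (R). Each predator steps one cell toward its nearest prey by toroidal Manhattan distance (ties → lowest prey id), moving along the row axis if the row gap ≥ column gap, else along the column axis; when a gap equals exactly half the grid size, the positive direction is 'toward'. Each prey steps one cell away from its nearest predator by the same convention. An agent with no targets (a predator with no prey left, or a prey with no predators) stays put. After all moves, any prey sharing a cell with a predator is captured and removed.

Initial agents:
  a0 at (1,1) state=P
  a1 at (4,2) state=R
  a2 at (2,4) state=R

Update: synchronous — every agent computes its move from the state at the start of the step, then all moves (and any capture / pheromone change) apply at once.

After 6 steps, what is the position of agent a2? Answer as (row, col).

t=1: a0@(2,1):P a1@(3,2):R a2@(2,3):R
t=2: a0@(3,1):P a1@(4,2):R a2@(2,4):R
t=3: a0@(4,1):P a1@(5,2):R a2@(2,3):R
t=4: a0@(5,1):P a1@(0,2):R a2@(1,3):R
t=5: a0@(0,1):P a1@(1,2):R a2@(2,3):R
t=6: a0@(1,1):P a1@(2,2):R a2@(3,3):R

(3, 3)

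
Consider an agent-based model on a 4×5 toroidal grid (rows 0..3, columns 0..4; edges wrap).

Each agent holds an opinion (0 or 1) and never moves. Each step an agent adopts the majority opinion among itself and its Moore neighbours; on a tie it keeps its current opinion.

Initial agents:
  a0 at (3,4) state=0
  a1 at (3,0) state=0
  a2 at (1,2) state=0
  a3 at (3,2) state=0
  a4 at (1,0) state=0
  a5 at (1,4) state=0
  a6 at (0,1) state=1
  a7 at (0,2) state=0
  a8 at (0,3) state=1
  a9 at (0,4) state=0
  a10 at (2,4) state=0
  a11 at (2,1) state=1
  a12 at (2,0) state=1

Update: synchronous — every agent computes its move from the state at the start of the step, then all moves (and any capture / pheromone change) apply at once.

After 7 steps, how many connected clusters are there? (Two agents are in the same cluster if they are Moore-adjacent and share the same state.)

t=1: a0@(3,4):0 a1@(3,0):0 a2@(1,2):1 a3@(3,2):1 a4@(1,0):0 a5@(1,4):0 a6@(0,1):0 a7@(0,2):0 a8@(0,3):0 a9@(0,4):0 a10@(2,4):0 a11@(2,1):0 a12@(2,0):0
t=2: a0@(3,4):0 a1@(3,0):0 a2@(1,2):0 a3@(3,2):0 a4@(1,0):0 a5@(1,4):0 a6@(0,1):0 a7@(0,2):0 a8@(0,3):0 a9@(0,4):0 a10@(2,4):0 a11@(2,1):0 a12@(2,0):0
t=3: (unchanged — steady state)

1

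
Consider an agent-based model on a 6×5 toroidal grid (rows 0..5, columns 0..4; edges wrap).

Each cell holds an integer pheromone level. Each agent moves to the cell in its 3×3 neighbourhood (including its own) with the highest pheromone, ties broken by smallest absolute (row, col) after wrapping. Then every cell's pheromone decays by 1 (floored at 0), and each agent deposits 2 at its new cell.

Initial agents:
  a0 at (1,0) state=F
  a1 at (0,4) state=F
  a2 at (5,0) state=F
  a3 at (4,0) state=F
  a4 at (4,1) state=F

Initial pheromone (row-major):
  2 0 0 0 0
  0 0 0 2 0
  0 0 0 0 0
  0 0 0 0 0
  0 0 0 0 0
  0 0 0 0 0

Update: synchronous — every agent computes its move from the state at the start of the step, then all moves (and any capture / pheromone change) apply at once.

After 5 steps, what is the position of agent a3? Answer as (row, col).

(3, 0)

t=1: a0@(0,0) a1@(0,0) a2@(0,0) a3@(3,0) a4@(3,0) | pheromone: 7 0 0 0 0 / 0 0 0 1 0 / 0 0 0 0 0 / 4 0 0 0 0 / 0 0 0 0 0 / 0 0 0 0 0
t=2: a0@(0,0) a1@(0,0) a2@(0,0) a3@(3,0) a4@(3,0) | pheromone: 12 0 0 0 0 / 0 0 0 0 0 / 0 0 0 0 0 / 7 0 0 0 0 / 0 0 0 0 0 / 0 0 0 0 0
t=3: a0@(0,0) a1@(0,0) a2@(0,0) a3@(3,0) a4@(3,0) | pheromone: 17 0 0 0 0 / 0 0 0 0 0 / 0 0 0 0 0 / 10 0 0 0 0 / 0 0 0 0 0 / 0 0 0 0 0
t=4: a0@(0,0) a1@(0,0) a2@(0,0) a3@(3,0) a4@(3,0) | pheromone: 22 0 0 0 0 / 0 0 0 0 0 / 0 0 0 0 0 / 13 0 0 0 0 / 0 0 0 0 0 / 0 0 0 0 0
t=5: a0@(0,0) a1@(0,0) a2@(0,0) a3@(3,0) a4@(3,0) | pheromone: 27 0 0 0 0 / 0 0 0 0 0 / 0 0 0 0 0 / 16 0 0 0 0 / 0 0 0 0 0 / 0 0 0 0 0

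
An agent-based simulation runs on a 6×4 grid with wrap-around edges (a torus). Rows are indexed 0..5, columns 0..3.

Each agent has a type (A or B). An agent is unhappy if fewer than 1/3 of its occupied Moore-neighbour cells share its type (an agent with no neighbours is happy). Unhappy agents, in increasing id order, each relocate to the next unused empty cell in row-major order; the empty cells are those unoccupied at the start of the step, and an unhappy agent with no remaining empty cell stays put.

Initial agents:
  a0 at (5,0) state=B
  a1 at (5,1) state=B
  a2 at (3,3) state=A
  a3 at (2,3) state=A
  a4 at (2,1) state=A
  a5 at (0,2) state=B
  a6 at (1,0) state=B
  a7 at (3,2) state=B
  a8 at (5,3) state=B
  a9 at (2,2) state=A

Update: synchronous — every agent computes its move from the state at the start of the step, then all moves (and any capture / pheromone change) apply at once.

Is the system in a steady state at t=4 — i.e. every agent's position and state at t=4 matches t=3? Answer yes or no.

t=1: a0@(5,0):B a1@(5,1):B a2@(3,3):A a3@(2,3):A a4@(2,1):A a5@(0,2):B a6@(0,0):B a7@(0,1):B a8@(5,3):B a9@(2,2):A
t=2: (unchanged — steady state)

yes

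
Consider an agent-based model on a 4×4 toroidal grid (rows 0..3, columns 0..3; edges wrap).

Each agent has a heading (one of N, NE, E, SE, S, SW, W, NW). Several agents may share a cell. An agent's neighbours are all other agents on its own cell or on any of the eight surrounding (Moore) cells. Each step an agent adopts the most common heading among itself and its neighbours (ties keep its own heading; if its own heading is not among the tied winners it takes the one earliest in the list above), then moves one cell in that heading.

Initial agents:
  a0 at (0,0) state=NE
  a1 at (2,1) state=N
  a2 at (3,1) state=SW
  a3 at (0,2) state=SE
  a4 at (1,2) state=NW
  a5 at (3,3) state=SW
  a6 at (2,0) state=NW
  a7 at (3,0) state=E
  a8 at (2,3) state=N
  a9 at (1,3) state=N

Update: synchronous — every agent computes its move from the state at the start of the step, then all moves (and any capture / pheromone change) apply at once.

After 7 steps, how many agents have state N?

10

t=1: a0@(1,3):SW a1@(1,0):NW a2@(0,0):SW a3@(1,1):SW a4@(0,2):N a5@(0,2):SW a6@(1,0):N a7@(2,0):N a8@(1,3):N a9@(0,3):N
t=2: a0@(0,3):N a1@(0,0):N a2@(1,3):SW a3@(2,0):SW a4@(3,2):N a5@(1,1):SW a6@(0,0):N a7@(1,0):N a8@(0,3):N a9@(3,3):N
t=3: a0@(3,3):N a1@(3,0):N a2@(0,3):N a3@(3,3):SW a4@(2,2):N a5@(0,1):N a6@(3,0):N a7@(0,0):N a8@(3,3):N a9@(2,3):N
t=4: a0@(2,3):N a1@(2,0):N a2@(3,3):N a3@(2,3):N a4@(1,2):N a5@(3,1):N a6@(2,0):N a7@(3,0):N a8@(2,3):N a9@(1,3):N
t=5: a0@(1,3):N a1@(1,0):N a2@(2,3):N a3@(1,3):N a4@(0,2):N a5@(2,1):N a6@(1,0):N a7@(2,0):N a8@(1,3):N a9@(0,3):N
t=6: a0@(0,3):N a1@(0,0):N a2@(1,3):N a3@(0,3):N a4@(3,2):N a5@(1,1):N a6@(0,0):N a7@(1,0):N a8@(0,3):N a9@(3,3):N
t=7: a0@(3,3):N a1@(3,0):N a2@(0,3):N a3@(3,3):N a4@(2,2):N a5@(0,1):N a6@(3,0):N a7@(0,0):N a8@(3,3):N a9@(2,3):N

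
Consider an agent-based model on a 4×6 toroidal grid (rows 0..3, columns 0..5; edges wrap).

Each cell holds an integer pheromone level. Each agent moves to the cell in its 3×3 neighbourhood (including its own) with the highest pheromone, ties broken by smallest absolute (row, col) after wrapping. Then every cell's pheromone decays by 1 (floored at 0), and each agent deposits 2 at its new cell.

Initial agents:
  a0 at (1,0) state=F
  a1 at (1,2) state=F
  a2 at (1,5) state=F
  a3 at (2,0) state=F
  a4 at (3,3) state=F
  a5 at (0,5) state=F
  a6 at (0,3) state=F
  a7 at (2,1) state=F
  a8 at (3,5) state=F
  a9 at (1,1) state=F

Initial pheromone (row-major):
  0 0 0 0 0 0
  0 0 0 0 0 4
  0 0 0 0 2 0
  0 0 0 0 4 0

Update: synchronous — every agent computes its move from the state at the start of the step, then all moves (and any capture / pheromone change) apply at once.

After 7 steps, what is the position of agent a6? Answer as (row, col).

(3, 4)

t=1: a0@(1,5) a1@(0,1) a2@(1,5) a3@(1,5) a4@(3,4) a5@(1,5) a6@(3,4) a7@(1,0) a8@(3,4) a9@(0,0) | pheromone: 2 2 0 0 0 0 / 2 0 0 0 0 11 / 0 0 0 0 1 0 / 0 0 0 0 9 0
t=2: a0@(1,5) a1@(0,0) a2@(1,5) a3@(1,5) a4@(3,4) a5@(1,5) a6@(3,4) a7@(1,5) a8@(3,4) a9@(1,5) | pheromone: 3 1 0 0 0 0 / 1 0 0 0 0 22 / 0 0 0 0 0 0 / 0 0 0 0 14 0
t=3: a0@(1,5) a1@(1,5) a2@(1,5) a3@(1,5) a4@(3,4) a5@(1,5) a6@(3,4) a7@(1,5) a8@(3,4) a9@(1,5) | pheromone: 2 0 0 0 0 0 / 0 0 0 0 0 35 / 0 0 0 0 0 0 / 0 0 0 0 19 0
t=4: a0@(1,5) a1@(1,5) a2@(1,5) a3@(1,5) a4@(3,4) a5@(1,5) a6@(3,4) a7@(1,5) a8@(3,4) a9@(1,5) | pheromone: 1 0 0 0 0 0 / 0 0 0 0 0 48 / 0 0 0 0 0 0 / 0 0 0 0 24 0
t=5: a0@(1,5) a1@(1,5) a2@(1,5) a3@(1,5) a4@(3,4) a5@(1,5) a6@(3,4) a7@(1,5) a8@(3,4) a9@(1,5) | pheromone: 0 0 0 0 0 0 / 0 0 0 0 0 61 / 0 0 0 0 0 0 / 0 0 0 0 29 0
t=6: a0@(1,5) a1@(1,5) a2@(1,5) a3@(1,5) a4@(3,4) a5@(1,5) a6@(3,4) a7@(1,5) a8@(3,4) a9@(1,5) | pheromone: 0 0 0 0 0 0 / 0 0 0 0 0 74 / 0 0 0 0 0 0 / 0 0 0 0 34 0
t=7: a0@(1,5) a1@(1,5) a2@(1,5) a3@(1,5) a4@(3,4) a5@(1,5) a6@(3,4) a7@(1,5) a8@(3,4) a9@(1,5) | pheromone: 0 0 0 0 0 0 / 0 0 0 0 0 87 / 0 0 0 0 0 0 / 0 0 0 0 39 0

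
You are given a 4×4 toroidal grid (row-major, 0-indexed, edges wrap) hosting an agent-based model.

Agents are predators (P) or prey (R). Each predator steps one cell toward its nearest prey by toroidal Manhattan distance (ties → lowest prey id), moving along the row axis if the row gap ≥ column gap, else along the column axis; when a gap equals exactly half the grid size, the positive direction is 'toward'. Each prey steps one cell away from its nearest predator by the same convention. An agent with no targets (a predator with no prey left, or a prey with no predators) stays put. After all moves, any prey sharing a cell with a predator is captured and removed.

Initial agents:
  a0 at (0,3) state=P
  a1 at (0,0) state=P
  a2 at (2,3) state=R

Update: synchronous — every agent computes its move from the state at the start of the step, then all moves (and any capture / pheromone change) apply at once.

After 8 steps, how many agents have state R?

0

t=1: a0@(1,3):P a1@(1,0):P
t=2: (unchanged — steady state)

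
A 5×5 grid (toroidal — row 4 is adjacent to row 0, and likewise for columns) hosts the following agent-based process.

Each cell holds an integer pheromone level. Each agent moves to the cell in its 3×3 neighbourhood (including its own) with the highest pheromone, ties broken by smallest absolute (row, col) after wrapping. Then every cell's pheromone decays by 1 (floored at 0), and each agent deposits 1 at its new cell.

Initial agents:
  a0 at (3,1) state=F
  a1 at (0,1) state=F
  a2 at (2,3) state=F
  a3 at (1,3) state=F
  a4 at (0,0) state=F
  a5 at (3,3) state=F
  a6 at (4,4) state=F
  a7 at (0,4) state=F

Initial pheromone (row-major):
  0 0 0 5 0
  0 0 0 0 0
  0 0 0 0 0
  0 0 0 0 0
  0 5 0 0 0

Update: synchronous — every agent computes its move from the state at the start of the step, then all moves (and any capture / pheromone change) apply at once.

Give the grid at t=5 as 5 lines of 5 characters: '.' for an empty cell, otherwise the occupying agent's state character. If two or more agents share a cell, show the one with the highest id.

...F.
.....
.....
.....
.F...

t=1: a0@(4,1) a1@(4,1) a2@(1,2) a3@(0,3) a4@(4,1) a5@(2,2) a6@(0,3) a7@(0,3) | pheromone: 0 0 0 7 0 / 0 0 1 0 0 / 0 0 1 0 0 / 0 0 0 0 0 / 0 7 0 0 0
t=2: a0@(4,1) a1@(4,1) a2@(0,3) a3@(0,3) a4@(4,1) a5@(1,2) a6@(0,3) a7@(0,3) | pheromone: 0 0 0 10 0 / 0 0 1 0 0 / 0 0 0 0 0 / 0 0 0 0 0 / 0 9 0 0 0
t=3: a0@(4,1) a1@(4,1) a2@(0,3) a3@(0,3) a4@(4,1) a5@(0,3) a6@(0,3) a7@(0,3) | pheromone: 0 0 0 14 0 / 0 0 0 0 0 / 0 0 0 0 0 / 0 0 0 0 0 / 0 11 0 0 0
t=4: a0@(4,1) a1@(4,1) a2@(0,3) a3@(0,3) a4@(4,1) a5@(0,3) a6@(0,3) a7@(0,3) | pheromone: 0 0 0 18 0 / 0 0 0 0 0 / 0 0 0 0 0 / 0 0 0 0 0 / 0 13 0 0 0
t=5: a0@(4,1) a1@(4,1) a2@(0,3) a3@(0,3) a4@(4,1) a5@(0,3) a6@(0,3) a7@(0,3) | pheromone: 0 0 0 22 0 / 0 0 0 0 0 / 0 0 0 0 0 / 0 0 0 0 0 / 0 15 0 0 0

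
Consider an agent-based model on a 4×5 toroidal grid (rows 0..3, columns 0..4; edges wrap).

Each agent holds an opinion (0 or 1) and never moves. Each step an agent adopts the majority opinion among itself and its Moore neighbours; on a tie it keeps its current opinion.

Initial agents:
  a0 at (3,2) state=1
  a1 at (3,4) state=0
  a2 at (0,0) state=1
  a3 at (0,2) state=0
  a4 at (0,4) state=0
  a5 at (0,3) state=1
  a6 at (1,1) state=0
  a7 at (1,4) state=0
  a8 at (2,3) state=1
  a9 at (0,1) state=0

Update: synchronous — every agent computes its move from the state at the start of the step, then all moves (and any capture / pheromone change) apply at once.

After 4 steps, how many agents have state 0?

t=1: a0@(3,2):1 a1@(3,4):1 a2@(0,0):0 a3@(0,2):0 a4@(0,4):0 a5@(0,3):0 a6@(1,1):0 a7@(1,4):1 a8@(2,3):1 a9@(0,1):0
t=2: a0@(3,2):0 a1@(3,4):0 a2@(0,0):0 a3@(0,2):0 a4@(0,4):0 a5@(0,3):0 a6@(1,1):0 a7@(1,4):0 a8@(2,3):1 a9@(0,1):0
t=3: a0@(3,2):0 a1@(3,4):0 a2@(0,0):0 a3@(0,2):0 a4@(0,4):0 a5@(0,3):0 a6@(1,1):0 a7@(1,4):0 a8@(2,3):0 a9@(0,1):0
t=4: (unchanged — steady state)

10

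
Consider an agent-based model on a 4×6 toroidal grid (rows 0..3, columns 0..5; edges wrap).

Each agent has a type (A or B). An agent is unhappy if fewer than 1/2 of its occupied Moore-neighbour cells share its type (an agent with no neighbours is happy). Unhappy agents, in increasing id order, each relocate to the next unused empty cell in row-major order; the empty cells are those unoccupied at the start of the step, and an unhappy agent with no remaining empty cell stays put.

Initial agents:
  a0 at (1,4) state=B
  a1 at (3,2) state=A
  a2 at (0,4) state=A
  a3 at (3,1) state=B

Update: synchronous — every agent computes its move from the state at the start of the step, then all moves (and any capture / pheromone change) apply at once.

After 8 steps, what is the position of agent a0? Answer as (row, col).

t=1: a0@(0,0):B a1@(0,1):A a2@(0,2):A a3@(0,3):B
t=2: a0@(0,4):B a1@(0,1):A a2@(0,2):A a3@(0,5):B
t=3: (unchanged — steady state)

(0, 4)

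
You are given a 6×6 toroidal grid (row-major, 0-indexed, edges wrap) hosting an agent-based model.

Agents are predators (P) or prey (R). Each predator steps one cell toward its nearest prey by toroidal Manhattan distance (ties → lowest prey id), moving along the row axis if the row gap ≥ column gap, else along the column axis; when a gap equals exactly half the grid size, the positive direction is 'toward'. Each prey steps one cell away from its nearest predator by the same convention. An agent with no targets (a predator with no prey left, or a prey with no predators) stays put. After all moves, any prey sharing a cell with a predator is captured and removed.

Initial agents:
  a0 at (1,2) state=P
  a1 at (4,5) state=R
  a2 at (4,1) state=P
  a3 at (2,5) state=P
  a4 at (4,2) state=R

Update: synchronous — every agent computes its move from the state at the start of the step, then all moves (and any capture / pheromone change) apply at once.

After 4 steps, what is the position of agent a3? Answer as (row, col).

(4, 5)

t=1: a0@(2,2):P a1@(4,4):R a2@(4,2):P a3@(3,5):P a4@(4,3):R
t=2: a0@(3,2):P a2@(4,3):P a3@(4,5):P a4@(4,4):R
t=3: a0@(3,3):P a2@(4,4):P a3@(4,4):P a4@(4,5):R
t=4: a0@(3,4):P a2@(4,5):P a3@(4,5):P a4@(4,0):R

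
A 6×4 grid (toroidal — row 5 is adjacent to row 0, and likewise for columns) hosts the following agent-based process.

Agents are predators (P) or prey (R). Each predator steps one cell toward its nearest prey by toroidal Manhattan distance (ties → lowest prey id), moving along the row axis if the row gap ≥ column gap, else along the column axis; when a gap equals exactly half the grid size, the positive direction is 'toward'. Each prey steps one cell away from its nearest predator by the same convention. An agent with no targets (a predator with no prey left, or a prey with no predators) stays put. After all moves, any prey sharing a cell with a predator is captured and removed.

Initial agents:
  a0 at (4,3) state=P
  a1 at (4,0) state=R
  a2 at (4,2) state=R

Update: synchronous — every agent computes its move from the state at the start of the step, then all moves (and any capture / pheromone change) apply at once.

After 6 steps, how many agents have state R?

t=1: a0@(4,0):P a1@(4,1):R a2@(4,1):R
t=2: a0@(4,1):P a1@(4,2):R a2@(4,2):R
t=3: a0@(4,2):P a1@(4,3):R a2@(4,3):R
t=4: a0@(4,3):P a1@(4,0):R a2@(4,0):R
t=5: a0@(4,0):P a1@(4,1):R a2@(4,1):R
t=6: a0@(4,1):P a1@(4,2):R a2@(4,2):R

2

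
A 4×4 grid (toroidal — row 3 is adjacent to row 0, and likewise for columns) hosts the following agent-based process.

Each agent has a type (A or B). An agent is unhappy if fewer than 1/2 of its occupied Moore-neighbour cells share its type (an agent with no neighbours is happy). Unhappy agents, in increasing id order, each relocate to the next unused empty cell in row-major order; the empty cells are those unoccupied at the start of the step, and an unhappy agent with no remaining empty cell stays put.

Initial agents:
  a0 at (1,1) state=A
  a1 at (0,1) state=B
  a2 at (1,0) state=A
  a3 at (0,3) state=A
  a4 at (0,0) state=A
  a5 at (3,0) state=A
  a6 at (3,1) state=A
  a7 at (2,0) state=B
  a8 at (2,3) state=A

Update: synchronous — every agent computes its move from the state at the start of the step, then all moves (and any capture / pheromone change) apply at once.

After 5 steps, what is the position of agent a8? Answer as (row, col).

(2, 3)

t=1: a0@(1,1):A a1@(0,2):B a2@(1,0):A a3@(0,3):A a4@(0,0):A a5@(3,0):A a6@(3,1):A a7@(1,2):B a8@(2,3):A
t=2: a0@(1,1):A a1@(0,1):B a2@(1,0):A a3@(0,3):A a4@(0,0):A a5@(3,0):A a6@(3,1):A a7@(1,3):B a8@(2,3):A
t=3: a0@(1,1):A a1@(0,2):B a2@(1,0):A a3@(0,3):A a4@(0,0):A a5@(3,0):A a6@(3,1):A a7@(1,2):B a8@(2,3):A
t=4: a0@(1,1):A a1@(0,1):B a2@(1,0):A a3@(0,3):A a4@(0,0):A a5@(3,0):A a6@(3,1):A a7@(1,3):B a8@(2,3):A
t=5: a0@(1,1):A a1@(0,2):B a2@(1,0):A a3@(0,3):A a4@(0,0):A a5@(3,0):A a6@(3,1):A a7@(1,2):B a8@(2,3):A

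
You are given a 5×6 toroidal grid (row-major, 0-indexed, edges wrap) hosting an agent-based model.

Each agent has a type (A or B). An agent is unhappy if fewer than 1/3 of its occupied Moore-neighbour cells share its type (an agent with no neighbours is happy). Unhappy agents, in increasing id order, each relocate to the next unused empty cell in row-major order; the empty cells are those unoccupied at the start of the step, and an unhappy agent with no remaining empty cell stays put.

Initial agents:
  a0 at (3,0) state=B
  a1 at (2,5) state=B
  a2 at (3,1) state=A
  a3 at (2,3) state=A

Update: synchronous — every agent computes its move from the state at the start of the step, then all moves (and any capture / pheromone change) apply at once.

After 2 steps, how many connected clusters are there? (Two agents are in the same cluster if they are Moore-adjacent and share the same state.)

3

t=1: a0@(3,0):B a1@(2,5):B a2@(0,0):A a3@(2,3):A
t=2: (unchanged — steady state)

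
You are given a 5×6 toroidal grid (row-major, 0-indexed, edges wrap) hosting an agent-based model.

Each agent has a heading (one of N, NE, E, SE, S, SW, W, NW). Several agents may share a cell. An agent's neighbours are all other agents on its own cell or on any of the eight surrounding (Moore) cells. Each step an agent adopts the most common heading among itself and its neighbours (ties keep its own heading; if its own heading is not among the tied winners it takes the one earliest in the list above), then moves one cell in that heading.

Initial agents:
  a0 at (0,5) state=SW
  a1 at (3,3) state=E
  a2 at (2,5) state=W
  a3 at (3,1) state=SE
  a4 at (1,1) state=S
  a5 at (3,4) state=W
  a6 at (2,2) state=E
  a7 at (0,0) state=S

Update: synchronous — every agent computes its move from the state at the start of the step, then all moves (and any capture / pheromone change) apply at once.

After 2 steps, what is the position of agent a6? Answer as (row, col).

(2, 4)

t=1: a0@(1,4):SW a1@(3,4):E a2@(2,4):W a3@(4,2):SE a4@(2,1):S a5@(3,3):W a6@(2,3):E a7@(1,0):S
t=2: a0@(2,3):SW a1@(3,5):E a2@(2,3):W a3@(0,3):SE a4@(3,1):S a5@(3,2):W a6@(2,4):E a7@(2,0):S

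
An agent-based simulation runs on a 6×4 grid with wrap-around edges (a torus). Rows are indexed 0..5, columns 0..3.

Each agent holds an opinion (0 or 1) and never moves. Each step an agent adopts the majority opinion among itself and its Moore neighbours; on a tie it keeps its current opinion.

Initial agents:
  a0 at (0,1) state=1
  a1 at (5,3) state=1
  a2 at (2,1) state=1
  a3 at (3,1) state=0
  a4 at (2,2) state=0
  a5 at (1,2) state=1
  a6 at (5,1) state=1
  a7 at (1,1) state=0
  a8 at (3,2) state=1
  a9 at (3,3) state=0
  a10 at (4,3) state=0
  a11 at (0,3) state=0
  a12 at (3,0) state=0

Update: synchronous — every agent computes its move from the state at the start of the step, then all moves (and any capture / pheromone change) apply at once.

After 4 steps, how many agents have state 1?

5

t=1: a0@(0,1):1 a1@(5,3):0 a2@(2,1):0 a3@(3,1):0 a4@(2,2):0 a5@(1,2):1 a6@(5,1):1 a7@(1,1):1 a8@(3,2):0 a9@(3,3):0 a10@(4,3):0 a11@(0,3):1 a12@(3,0):0
t=2: (unchanged — steady state)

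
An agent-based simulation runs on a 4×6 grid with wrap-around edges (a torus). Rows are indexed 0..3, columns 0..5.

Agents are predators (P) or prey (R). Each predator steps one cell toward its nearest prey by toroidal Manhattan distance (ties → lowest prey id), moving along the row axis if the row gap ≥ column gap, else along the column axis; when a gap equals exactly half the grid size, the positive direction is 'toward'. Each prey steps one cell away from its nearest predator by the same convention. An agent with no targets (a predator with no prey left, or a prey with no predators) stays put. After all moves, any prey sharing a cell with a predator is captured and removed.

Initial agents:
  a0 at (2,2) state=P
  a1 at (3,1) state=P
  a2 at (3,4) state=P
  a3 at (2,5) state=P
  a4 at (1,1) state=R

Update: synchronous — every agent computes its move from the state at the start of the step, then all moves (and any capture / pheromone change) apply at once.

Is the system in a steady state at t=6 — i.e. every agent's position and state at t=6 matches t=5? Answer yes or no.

t=1: a0@(1,2):P a1@(0,1):P a2@(3,5):P a3@(2,0):P
t=2: (unchanged — steady state)

yes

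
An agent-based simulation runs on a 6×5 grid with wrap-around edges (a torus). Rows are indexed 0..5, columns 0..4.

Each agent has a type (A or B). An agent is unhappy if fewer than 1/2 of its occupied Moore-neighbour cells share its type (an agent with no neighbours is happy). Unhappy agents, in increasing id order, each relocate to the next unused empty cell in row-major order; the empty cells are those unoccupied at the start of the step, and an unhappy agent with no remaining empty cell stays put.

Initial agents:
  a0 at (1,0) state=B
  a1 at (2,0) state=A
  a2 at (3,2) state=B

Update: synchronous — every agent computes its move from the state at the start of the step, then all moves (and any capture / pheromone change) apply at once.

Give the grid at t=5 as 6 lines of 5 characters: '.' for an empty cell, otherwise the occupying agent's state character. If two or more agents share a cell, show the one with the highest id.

t=1: a0@(0,0):B a1@(0,1):A a2@(3,2):B
t=2: a0@(0,2):B a1@(0,3):A a2@(3,2):B
t=3: a0@(0,0):B a1@(0,1):A a2@(3,2):B
t=4: a0@(0,2):B a1@(0,3):A a2@(3,2):B
t=5: a0@(0,0):B a1@(0,1):A a2@(3,2):B

BA...
.....
.....
..B..
.....
.....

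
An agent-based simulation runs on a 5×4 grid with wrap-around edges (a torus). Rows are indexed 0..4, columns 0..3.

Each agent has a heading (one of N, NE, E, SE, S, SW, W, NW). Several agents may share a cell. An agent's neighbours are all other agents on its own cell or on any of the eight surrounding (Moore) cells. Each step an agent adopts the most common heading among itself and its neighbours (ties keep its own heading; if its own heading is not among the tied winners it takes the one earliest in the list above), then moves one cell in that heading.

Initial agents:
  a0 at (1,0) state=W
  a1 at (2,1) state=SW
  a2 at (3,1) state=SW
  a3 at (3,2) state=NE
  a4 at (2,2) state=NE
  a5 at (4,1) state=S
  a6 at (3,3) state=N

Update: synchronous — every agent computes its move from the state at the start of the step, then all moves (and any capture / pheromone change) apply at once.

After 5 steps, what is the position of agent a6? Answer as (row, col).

t=1: a0@(1,3):W a1@(3,0):SW a2@(4,0):SW a3@(2,3):NE a4@(1,3):NE a5@(0,1):S a6@(2,0):NE
t=2: a0@(0,0):NE a1@(4,3):SW a2@(0,3):SW a3@(1,0):NE a4@(0,0):NE a5@(1,1):S a6@(1,1):NE
t=3: a0@(4,1):NE a1@(0,2):SW a2@(4,0):NE a3@(0,1):NE a4@(4,1):NE a5@(0,2):NE a6@(0,2):NE
t=4: a0@(3,2):NE a1@(4,3):NE a2@(3,1):NE a3@(4,2):NE a4@(3,2):NE a5@(4,3):NE a6@(4,3):NE
t=5: a0@(2,3):NE a1@(3,0):NE a2@(2,2):NE a3@(3,3):NE a4@(2,3):NE a5@(3,0):NE a6@(3,0):NE

(3, 0)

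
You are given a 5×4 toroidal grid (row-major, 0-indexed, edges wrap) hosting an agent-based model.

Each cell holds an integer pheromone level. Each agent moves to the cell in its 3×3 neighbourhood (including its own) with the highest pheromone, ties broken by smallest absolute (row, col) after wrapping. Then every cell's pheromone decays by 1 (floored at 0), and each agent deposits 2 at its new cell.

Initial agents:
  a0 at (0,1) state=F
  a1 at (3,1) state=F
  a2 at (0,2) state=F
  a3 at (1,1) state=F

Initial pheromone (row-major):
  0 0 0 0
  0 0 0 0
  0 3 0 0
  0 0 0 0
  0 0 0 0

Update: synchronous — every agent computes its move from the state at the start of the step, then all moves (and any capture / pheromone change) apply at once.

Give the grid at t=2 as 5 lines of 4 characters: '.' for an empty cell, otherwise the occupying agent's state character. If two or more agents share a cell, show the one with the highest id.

F...
....
.F..
....
....

t=1: a0@(0,0) a1@(2,1) a2@(0,1) a3@(2,1) | pheromone: 2 2 0 0 / 0 0 0 0 / 0 6 0 0 / 0 0 0 0 / 0 0 0 0
t=2: a0@(0,0) a1@(2,1) a2@(0,0) a3@(2,1) | pheromone: 5 1 0 0 / 0 0 0 0 / 0 9 0 0 / 0 0 0 0 / 0 0 0 0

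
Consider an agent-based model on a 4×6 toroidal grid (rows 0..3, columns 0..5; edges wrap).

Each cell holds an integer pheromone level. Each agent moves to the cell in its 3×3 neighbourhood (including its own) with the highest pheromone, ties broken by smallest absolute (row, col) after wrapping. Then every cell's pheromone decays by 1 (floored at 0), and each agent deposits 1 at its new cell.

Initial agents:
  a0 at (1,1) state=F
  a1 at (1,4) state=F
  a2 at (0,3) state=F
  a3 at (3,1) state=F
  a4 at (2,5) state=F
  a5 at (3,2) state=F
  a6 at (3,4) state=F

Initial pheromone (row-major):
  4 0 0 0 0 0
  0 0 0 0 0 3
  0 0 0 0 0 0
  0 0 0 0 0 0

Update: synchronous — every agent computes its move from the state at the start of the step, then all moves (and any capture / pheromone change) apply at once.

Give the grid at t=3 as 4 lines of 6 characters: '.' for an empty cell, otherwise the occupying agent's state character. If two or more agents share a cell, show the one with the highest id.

FF....
......
......
......

t=1: a0@(0,0) a1@(1,5) a2@(0,2) a3@(0,0) a4@(1,5) a5@(0,1) a6@(0,3) | pheromone: 5 1 1 1 0 0 / 0 0 0 0 0 4 / 0 0 0 0 0 0 / 0 0 0 0 0 0
t=2: a0@(0,0) a1@(0,0) a2@(0,1) a3@(0,0) a4@(0,0) a5@(0,0) a6@(0,2) | pheromone: 9 1 1 0 0 0 / 0 0 0 0 0 3 / 0 0 0 0 0 0 / 0 0 0 0 0 0
t=3: a0@(0,0) a1@(0,0) a2@(0,0) a3@(0,0) a4@(0,0) a5@(0,0) a6@(0,1) | pheromone: 14 1 0 0 0 0 / 0 0 0 0 0 2 / 0 0 0 0 0 0 / 0 0 0 0 0 0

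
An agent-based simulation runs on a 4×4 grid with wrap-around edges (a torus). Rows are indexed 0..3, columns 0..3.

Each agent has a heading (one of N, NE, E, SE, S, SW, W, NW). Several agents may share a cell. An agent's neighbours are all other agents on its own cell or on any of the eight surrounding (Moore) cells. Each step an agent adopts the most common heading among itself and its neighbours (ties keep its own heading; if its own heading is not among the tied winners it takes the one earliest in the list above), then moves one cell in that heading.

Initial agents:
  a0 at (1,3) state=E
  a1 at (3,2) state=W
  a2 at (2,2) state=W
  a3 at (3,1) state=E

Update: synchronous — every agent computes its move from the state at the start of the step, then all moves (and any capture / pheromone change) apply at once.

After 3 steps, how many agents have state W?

3

t=1: a0@(1,0):E a1@(3,1):W a2@(2,1):W a3@(3,0):W
t=2: a0@(1,1):E a1@(3,0):W a2@(2,0):W a3@(3,3):W
t=3: a0@(1,2):E a1@(3,3):W a2@(2,3):W a3@(3,2):W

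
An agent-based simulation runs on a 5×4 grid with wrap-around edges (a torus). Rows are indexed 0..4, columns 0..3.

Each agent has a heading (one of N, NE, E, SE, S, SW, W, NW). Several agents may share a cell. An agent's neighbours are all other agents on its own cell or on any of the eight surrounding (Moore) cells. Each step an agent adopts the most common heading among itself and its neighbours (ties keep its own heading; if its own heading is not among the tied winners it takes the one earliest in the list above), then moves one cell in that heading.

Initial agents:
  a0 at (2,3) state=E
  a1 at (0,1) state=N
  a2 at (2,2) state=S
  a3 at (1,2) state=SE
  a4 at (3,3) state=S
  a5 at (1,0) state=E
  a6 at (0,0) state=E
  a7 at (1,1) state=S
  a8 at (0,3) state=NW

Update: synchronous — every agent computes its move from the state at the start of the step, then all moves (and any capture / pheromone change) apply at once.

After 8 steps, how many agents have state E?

9

t=1: a0@(2,0):E a1@(0,2):E a2@(3,2):S a3@(2,2):S a4@(4,3):S a5@(1,1):E a6@(0,1):E a7@(2,1):S a8@(0,0):E
t=2: a0@(2,1):E a1@(0,3):E a2@(4,2):S a3@(3,2):S a4@(0,3):S a5@(1,2):E a6@(0,2):E a7@(3,1):S a8@(0,1):E
t=3: a0@(2,2):E a1@(0,0):E a2@(0,2):S a3@(4,2):S a4@(0,0):E a5@(1,3):E a6@(0,3):E a7@(4,1):S a8@(0,2):E
t=4: a0@(2,3):E a1@(0,1):E a2@(1,2):S a3@(0,2):S a4@(0,1):E a5@(1,0):E a6@(0,0):E a7@(0,1):S a8@(0,3):E
t=5: a0@(2,0):E a1@(0,2):E a2@(1,3):E a3@(1,2):S a4@(0,2):E a5@(1,1):E a6@(0,1):E a7@(0,2):E a8@(0,0):E
t=6: a0@(2,1):E a1@(0,3):E a2@(1,0):E a3@(1,3):E a4@(0,3):E a5@(1,2):E a6@(0,2):E a7@(0,3):E a8@(0,1):E
t=7: a0@(2,2):E a1@(0,0):E a2@(1,1):E a3@(1,0):E a4@(0,0):E a5@(1,3):E a6@(0,3):E a7@(0,0):E a8@(0,2):E
t=8: a0@(2,3):E a1@(0,1):E a2@(1,2):E a3@(1,1):E a4@(0,1):E a5@(1,0):E a6@(0,0):E a7@(0,1):E a8@(0,3):E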